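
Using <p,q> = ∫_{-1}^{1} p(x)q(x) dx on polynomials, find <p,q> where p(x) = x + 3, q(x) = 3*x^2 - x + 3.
<p,q> = 70/3

Expand the product: p(x)·q(x) = 3*x^3 + 8*x^2 + 9.
∫_{-1}^{1} of each monomial x^k gives [2/(k+1) if k even, 0 if k odd]. Integrating term-by-term (or equivalently evaluating the antiderivative F(x) = 3*x^4/4 + 8*x^3/3 + 9*x at the endpoints):
  F(1) − F(−1) = 149/12 − (-131/12) = 70/3.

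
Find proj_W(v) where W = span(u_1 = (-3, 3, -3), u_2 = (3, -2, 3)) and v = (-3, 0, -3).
proj_W(v) = (-3, 0, -3)

Set up U = [u_1 | ... | u_2] ∈ R^(3×2). The projector onto W = col(U) is P = U (U^T U)^(-1) U^T.
Compute U^T U =
  [27, -24]
  [-24, 22],
and U^T v = (18, -18).
Solve U^T U · c = U^T v for the coefficients: c = (-2, -3). The projection is proj_W(v) = U c.
Check: (v - proj_W(v)) · u_1 = 0  (should be 0).
Check: (v - proj_W(v)) · u_2 = 0  (should be 0).
Result: proj_W(v) = (-3, 0, -3).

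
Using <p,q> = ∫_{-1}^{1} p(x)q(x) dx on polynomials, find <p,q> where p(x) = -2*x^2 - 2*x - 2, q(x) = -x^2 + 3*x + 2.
<p,q> = -188/15

Expand the product: p(x)·q(x) = 2*x^4 - 4*x^3 - 8*x^2 - 10*x - 4.
∫_{-1}^{1} of each monomial x^k gives [2/(k+1) if k even, 0 if k odd]. Integrating term-by-term (or equivalently evaluating the antiderivative F(x) = 2*x^5/5 - x^4 - 8*x^3/3 - 5*x^2 - 4*x at the endpoints):
  F(1) − F(−1) = -184/15 − (4/15) = -188/15.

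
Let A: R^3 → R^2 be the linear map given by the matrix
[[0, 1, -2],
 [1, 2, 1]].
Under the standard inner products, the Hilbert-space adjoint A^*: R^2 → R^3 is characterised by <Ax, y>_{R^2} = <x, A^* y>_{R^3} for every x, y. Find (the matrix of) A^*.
A^* = A^T =
[[0, 1],
 [1, 2],
 [-2, 1]]

For real matrices with standard dot products, the defining identity <Ax, y> = <x, A^* y> gives (Ax)^T y = x^T (A^*) y, i.e. x^T A^T y = x^T (A^*) y. Since this holds for all x, y, we must have A^* = A^T. Therefore
A^* =
[[0, 1],
 [1, 2],
 [-2, 1]].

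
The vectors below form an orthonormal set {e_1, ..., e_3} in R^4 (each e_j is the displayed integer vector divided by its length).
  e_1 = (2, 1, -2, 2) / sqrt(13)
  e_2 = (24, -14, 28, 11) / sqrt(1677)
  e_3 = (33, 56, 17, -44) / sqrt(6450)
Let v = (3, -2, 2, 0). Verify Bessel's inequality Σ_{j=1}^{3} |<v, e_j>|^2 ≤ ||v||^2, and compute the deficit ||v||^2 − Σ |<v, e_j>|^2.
Σ |<v, e_j>|^2 = 729/50; ||v||^2 = 17; deficit = 121/50

Write each e_j = u_j / sqrt(<u_j, u_j>) where u_j is the displayed integer vector. Then <v, e_j> = <v, u_j> / sqrt(<u_j, u_j>), so |<v, e_j>|^2 = <v, u_j>^2 / <u_j, u_j>.
Coefficients: <v, e_1> = 0/sqrt(13), <v, e_2> = 156/sqrt(1677), <v, e_3> = 21/sqrt(6450).
Square and sum: Σ |<v, e_j>|^2 = 729/50.
Compute ||v||^2 = v·v = 17.
Deficit = 17 − 729/50 = 121/50 ≥ 0, confirming Bessel's inequality. (The deficit equals ||v − Σ <v,e_j> e_j||^2, the squared distance from v to span{e_j}.)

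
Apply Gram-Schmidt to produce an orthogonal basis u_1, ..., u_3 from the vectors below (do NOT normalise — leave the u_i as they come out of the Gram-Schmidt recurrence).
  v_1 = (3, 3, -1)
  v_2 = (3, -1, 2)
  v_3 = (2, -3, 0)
Orthogonal basis:
  u_1 = (3, 3, -1)
  u_2 = (45/19, -31/19, 42/19)
  u_3 = (37/50, -333/250, -222/125)

Apply the Gram-Schmidt recurrence
  u_1 = v_1
  u_i = v_i − Σ_{j<i} ((v_i · u_j) / (u_j · u_j)) · u_j.

Step by step this gives:
  u_1 = (3, 3, -1)
  u_2 = (45/19, -31/19, 42/19)
  u_3 = (37/50, -333/250, -222/125)

Orthogonality check:
  u_2 · u_1 = 0 (should be 0)
  u_3 · u_1 = 0 (should be 0)
  u_3 · u_2 = 0 (should be 0)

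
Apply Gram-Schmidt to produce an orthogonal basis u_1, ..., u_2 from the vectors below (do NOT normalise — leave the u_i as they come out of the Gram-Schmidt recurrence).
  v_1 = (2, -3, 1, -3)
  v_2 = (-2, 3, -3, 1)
Orthogonal basis:
  u_1 = (2, -3, 1, -3)
  u_2 = (-8/23, 12/23, -50/23, -34/23)

Apply the Gram-Schmidt recurrence
  u_1 = v_1
  u_i = v_i − Σ_{j<i} ((v_i · u_j) / (u_j · u_j)) · u_j.

Step by step this gives:
  u_1 = (2, -3, 1, -3)
  u_2 = (-8/23, 12/23, -50/23, -34/23)

Orthogonality check:
  u_2 · u_1 = 0 (should be 0)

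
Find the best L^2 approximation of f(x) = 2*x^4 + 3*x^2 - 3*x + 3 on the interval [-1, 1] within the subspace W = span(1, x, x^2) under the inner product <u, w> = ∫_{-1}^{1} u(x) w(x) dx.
g(x) = 33*x^2/7 - 3*x + 99/35

The best approximation g ∈ W is the orthogonal projection of f onto W. Writing g = a_0 + a_1 x + a_2 x^2, the coefficients solve the normal equations G · a = b where
  G_{ij} = <φ_i, φ_j> and b_i = <f, φ_i>, with φ_0 = 1, φ_1 = x, φ_2 = x^2.
G =
  [2, 0, 2/3]
  [0, 2/3, 0]
  [2/3, 0, 2/5],
b = (44/5, -2, 132/35).
Solving gives a_0 = 99/35, a_1 = -3, a_2 = 33/7, so
  g(x) = 33*x^2/7 - 3*x + 99/35.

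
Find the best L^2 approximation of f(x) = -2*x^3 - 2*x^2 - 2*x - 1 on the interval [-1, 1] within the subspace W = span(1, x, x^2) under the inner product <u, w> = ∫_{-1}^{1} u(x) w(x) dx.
g(x) = -2*x^2 - 16*x/5 - 1

The best approximation g ∈ W is the orthogonal projection of f onto W. Writing g = a_0 + a_1 x + a_2 x^2, the coefficients solve the normal equations G · a = b where
  G_{ij} = <φ_i, φ_j> and b_i = <f, φ_i>, with φ_0 = 1, φ_1 = x, φ_2 = x^2.
G =
  [2, 0, 2/3]
  [0, 2/3, 0]
  [2/3, 0, 2/5],
b = (-10/3, -32/15, -22/15).
Solving gives a_0 = -1, a_1 = -16/5, a_2 = -2, so
  g(x) = -2*x^2 - 16*x/5 - 1.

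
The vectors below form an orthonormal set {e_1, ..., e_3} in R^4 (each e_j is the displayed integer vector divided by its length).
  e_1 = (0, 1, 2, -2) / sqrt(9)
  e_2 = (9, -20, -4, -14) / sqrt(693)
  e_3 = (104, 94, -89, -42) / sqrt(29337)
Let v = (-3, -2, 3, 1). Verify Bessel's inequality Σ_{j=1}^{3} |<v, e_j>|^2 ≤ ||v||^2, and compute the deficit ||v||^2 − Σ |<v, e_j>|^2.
Σ |<v, e_j>|^2 = 8762/381; ||v||^2 = 23; deficit = 1/381

Write each e_j = u_j / sqrt(<u_j, u_j>) where u_j is the displayed integer vector. Then <v, e_j> = <v, u_j> / sqrt(<u_j, u_j>), so |<v, e_j>|^2 = <v, u_j>^2 / <u_j, u_j>.
Coefficients: <v, e_1> = 2/sqrt(9), <v, e_2> = -13/sqrt(693), <v, e_3> = -809/sqrt(29337).
Square and sum: Σ |<v, e_j>|^2 = 8762/381.
Compute ||v||^2 = v·v = 23.
Deficit = 23 − 8762/381 = 1/381 ≥ 0, confirming Bessel's inequality. (The deficit equals ||v − Σ <v,e_j> e_j||^2, the squared distance from v to span{e_j}.)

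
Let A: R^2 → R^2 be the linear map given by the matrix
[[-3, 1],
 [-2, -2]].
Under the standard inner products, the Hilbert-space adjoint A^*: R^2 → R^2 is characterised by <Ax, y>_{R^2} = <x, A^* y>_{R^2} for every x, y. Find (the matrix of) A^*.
A^* = A^T =
[[-3, -2],
 [1, -2]]

For real matrices with standard dot products, the defining identity <Ax, y> = <x, A^* y> gives (Ax)^T y = x^T (A^*) y, i.e. x^T A^T y = x^T (A^*) y. Since this holds for all x, y, we must have A^* = A^T. Therefore
A^* =
[[-3, -2],
 [1, -2]].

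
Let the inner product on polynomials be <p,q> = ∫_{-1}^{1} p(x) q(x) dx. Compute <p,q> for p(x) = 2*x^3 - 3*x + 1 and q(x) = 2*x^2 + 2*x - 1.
<p,q> = -46/15

Expand the product: p(x)·q(x) = 4*x^5 + 4*x^4 - 8*x^3 - 4*x^2 + 5*x - 1.
∫_{-1}^{1} of each monomial x^k gives [2/(k+1) if k even, 0 if k odd]. Integrating term-by-term (or equivalently evaluating the antiderivative F(x) = 2*x^6/3 + 4*x^5/5 - 2*x^4 - 4*x^3/3 + 5*x^2/2 - x at the endpoints):
  F(1) − F(−1) = -11/30 − (27/10) = -46/15.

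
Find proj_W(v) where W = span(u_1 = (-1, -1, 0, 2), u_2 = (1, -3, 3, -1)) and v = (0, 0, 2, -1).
proj_W(v) = (41/60, -43/60, 21/20, -61/60)

Set up U = [u_1 | ... | u_2] ∈ R^(4×2). The projector onto W = col(U) is P = U (U^T U)^(-1) U^T.
Compute U^T U =
  [6, 0]
  [0, 20],
and U^T v = (-2, 7).
Solve U^T U · c = U^T v for the coefficients: c = (-1/3, 7/20). The projection is proj_W(v) = U c.
Check: (v - proj_W(v)) · u_1 = 0  (should be 0).
Check: (v - proj_W(v)) · u_2 = 0  (should be 0).
Result: proj_W(v) = (41/60, -43/60, 21/20, -61/60).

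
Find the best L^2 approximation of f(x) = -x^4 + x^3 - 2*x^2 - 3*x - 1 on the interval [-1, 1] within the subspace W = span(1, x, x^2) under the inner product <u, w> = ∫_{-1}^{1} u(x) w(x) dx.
g(x) = -20*x^2/7 - 12*x/5 - 32/35

The best approximation g ∈ W is the orthogonal projection of f onto W. Writing g = a_0 + a_1 x + a_2 x^2, the coefficients solve the normal equations G · a = b where
  G_{ij} = <φ_i, φ_j> and b_i = <f, φ_i>, with φ_0 = 1, φ_1 = x, φ_2 = x^2.
G =
  [2, 0, 2/3]
  [0, 2/3, 0]
  [2/3, 0, 2/5],
b = (-56/15, -8/5, -184/105).
Solving gives a_0 = -32/35, a_1 = -12/5, a_2 = -20/7, so
  g(x) = -20*x^2/7 - 12*x/5 - 32/35.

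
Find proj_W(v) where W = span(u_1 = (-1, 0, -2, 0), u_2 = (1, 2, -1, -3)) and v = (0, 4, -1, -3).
proj_W(v) = (38/37, 88/37, -56/37, -132/37)

Set up U = [u_1 | ... | u_2] ∈ R^(4×2). The projector onto W = col(U) is P = U (U^T U)^(-1) U^T.
Compute U^T U =
  [5, 1]
  [1, 15],
and U^T v = (2, 18).
Solve U^T U · c = U^T v for the coefficients: c = (6/37, 44/37). The projection is proj_W(v) = U c.
Check: (v - proj_W(v)) · u_1 = 0  (should be 0).
Check: (v - proj_W(v)) · u_2 = 0  (should be 0).
Result: proj_W(v) = (38/37, 88/37, -56/37, -132/37).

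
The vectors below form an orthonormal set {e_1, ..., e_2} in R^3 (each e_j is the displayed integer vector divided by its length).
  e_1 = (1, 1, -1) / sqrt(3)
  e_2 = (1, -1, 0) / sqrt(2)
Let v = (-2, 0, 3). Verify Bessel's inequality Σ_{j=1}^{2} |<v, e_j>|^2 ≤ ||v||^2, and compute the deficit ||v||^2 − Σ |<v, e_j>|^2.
Σ |<v, e_j>|^2 = 31/3; ||v||^2 = 13; deficit = 8/3

Write each e_j = u_j / sqrt(<u_j, u_j>) where u_j is the displayed integer vector. Then <v, e_j> = <v, u_j> / sqrt(<u_j, u_j>), so |<v, e_j>|^2 = <v, u_j>^2 / <u_j, u_j>.
Coefficients: <v, e_1> = -5/sqrt(3), <v, e_2> = -2/sqrt(2).
Square and sum: Σ |<v, e_j>|^2 = 31/3.
Compute ||v||^2 = v·v = 13.
Deficit = 13 − 31/3 = 8/3 ≥ 0, confirming Bessel's inequality. (The deficit equals ||v − Σ <v,e_j> e_j||^2, the squared distance from v to span{e_j}.)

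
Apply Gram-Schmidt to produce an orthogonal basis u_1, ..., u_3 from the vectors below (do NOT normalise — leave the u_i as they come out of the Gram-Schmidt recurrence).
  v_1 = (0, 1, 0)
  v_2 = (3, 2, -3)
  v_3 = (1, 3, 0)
Orthogonal basis:
  u_1 = (0, 1, 0)
  u_2 = (3, 0, -3)
  u_3 = (1/2, 0, 1/2)

Apply the Gram-Schmidt recurrence
  u_1 = v_1
  u_i = v_i − Σ_{j<i} ((v_i · u_j) / (u_j · u_j)) · u_j.

Step by step this gives:
  u_1 = (0, 1, 0)
  u_2 = (3, 0, -3)
  u_3 = (1/2, 0, 1/2)

Orthogonality check:
  u_2 · u_1 = 0 (should be 0)
  u_3 · u_1 = 0 (should be 0)
  u_3 · u_2 = 0 (should be 0)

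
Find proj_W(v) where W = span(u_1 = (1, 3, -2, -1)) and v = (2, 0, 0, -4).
proj_W(v) = (2/5, 6/5, -4/5, -2/5)

Set up U = [u_1 | ... | u_1] ∈ R^(4×1). The projector onto W = col(U) is P = U (U^T U)^(-1) U^T.
Compute U^T U =
  [15],
and U^T v = (6).
Solve U^T U · c = U^T v for the coefficients: c = (2/5). The projection is proj_W(v) = U c.
Check: (v - proj_W(v)) · u_1 = 0  (should be 0).
Result: proj_W(v) = (2/5, 6/5, -4/5, -2/5).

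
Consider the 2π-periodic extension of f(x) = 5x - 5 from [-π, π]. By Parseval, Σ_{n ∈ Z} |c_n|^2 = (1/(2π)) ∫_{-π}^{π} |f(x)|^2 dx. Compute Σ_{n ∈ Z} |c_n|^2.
Σ |c_n|^2 = 25π^2/3 + 25

Expand and integrate term by term over [-π, π]:
  ∫ (5x)^2 dx = 25·(2π^3/3); ∫ 2·5·(-5)·x dx = 0 (odd integrand); ∫ (-5)^2 dx = 25·2π.
So (1/(2π)) ∫_{-π}^{π} (5x - 5)^2 dx = 25π^2/3 + 25 = 25π^2/3 + 25.
Parseval ⇒ Σ |c_n|^2 = 25π^2/3 + 25.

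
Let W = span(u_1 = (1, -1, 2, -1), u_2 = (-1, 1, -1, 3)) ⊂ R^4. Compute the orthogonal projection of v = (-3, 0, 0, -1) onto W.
proj_W(v) = (-2/7, 2/7, -34/35, -18/35)

Set up U = [u_1 | ... | u_2] ∈ R^(4×2). The projector onto W = col(U) is P = U (U^T U)^(-1) U^T.
Compute U^T U =
  [7, -7]
  [-7, 12],
and U^T v = (-2, 0).
Solve U^T U · c = U^T v for the coefficients: c = (-24/35, -2/5). The projection is proj_W(v) = U c.
Check: (v - proj_W(v)) · u_1 = 0  (should be 0).
Check: (v - proj_W(v)) · u_2 = 0  (should be 0).
Result: proj_W(v) = (-2/7, 2/7, -34/35, -18/35).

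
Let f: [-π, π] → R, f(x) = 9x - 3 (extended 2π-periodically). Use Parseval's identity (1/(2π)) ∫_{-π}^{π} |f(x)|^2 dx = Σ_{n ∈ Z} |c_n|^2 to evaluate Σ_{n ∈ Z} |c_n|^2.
Σ |c_n|^2 = 27π^2 + 9

Expand and integrate term by term over [-π, π]:
  ∫ (9x)^2 dx = 81·(2π^3/3); ∫ 2·9·(-3)·x dx = 0 (odd integrand); ∫ (-3)^2 dx = 9·2π.
So (1/(2π)) ∫_{-π}^{π} (9x - 3)^2 dx = 81π^2/3 + 9 = 27π^2 + 9.
Parseval ⇒ Σ |c_n|^2 = 27π^2 + 9.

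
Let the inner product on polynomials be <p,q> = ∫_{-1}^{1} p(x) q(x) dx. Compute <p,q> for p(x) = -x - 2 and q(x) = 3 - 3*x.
<p,q> = -10

Expand the product: p(x)·q(x) = 3*x^2 + 3*x - 6.
∫_{-1}^{1} of each monomial x^k gives [2/(k+1) if k even, 0 if k odd]. Integrating term-by-term (or equivalently evaluating the antiderivative F(x) = x^3 + 3*x^2/2 - 6*x at the endpoints):
  F(1) − F(−1) = -7/2 − (13/2) = -10.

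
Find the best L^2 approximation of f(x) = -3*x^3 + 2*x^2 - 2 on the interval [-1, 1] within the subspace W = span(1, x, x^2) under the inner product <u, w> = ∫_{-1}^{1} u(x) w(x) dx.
g(x) = 2*x^2 - 9*x/5 - 2

The best approximation g ∈ W is the orthogonal projection of f onto W. Writing g = a_0 + a_1 x + a_2 x^2, the coefficients solve the normal equations G · a = b where
  G_{ij} = <φ_i, φ_j> and b_i = <f, φ_i>, with φ_0 = 1, φ_1 = x, φ_2 = x^2.
G =
  [2, 0, 2/3]
  [0, 2/3, 0]
  [2/3, 0, 2/5],
b = (-8/3, -6/5, -8/15).
Solving gives a_0 = -2, a_1 = -9/5, a_2 = 2, so
  g(x) = 2*x^2 - 9*x/5 - 2.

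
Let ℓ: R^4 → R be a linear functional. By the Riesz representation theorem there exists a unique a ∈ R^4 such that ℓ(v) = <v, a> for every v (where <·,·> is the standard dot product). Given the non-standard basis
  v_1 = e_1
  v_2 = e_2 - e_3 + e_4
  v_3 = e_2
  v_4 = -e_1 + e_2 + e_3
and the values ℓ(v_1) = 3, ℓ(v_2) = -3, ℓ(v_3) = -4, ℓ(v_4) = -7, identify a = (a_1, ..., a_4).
a = (3, -4, 0, 1)

Write a = (a_1, ..., a_4) in the standard basis. For each basis vector v_i, ℓ(v_i) = <v_i, a> is a linear equation in the a_j's. Collect the n equations into a matrix system V a = ℓ, where row i of V is v_i (expressed in the standard basis). Since V is invertible (lower-triangular with 1s on the diagonal, up to permutation), solve by back-substitution:
  V =
[[1, 0, 0, 0],
 [0, 1, -1, 1],
 [0, 1, 0, 0],
 [-1, 1, 1, 0]]
  V a = (3, -3, -4, -7)
Solving gives a = (3, -4, 0, 1).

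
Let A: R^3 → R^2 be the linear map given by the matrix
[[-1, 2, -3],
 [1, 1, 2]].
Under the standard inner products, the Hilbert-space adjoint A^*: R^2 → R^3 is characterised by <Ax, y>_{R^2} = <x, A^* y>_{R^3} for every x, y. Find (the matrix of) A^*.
A^* = A^T =
[[-1, 1],
 [2, 1],
 [-3, 2]]

For real matrices with standard dot products, the defining identity <Ax, y> = <x, A^* y> gives (Ax)^T y = x^T (A^*) y, i.e. x^T A^T y = x^T (A^*) y. Since this holds for all x, y, we must have A^* = A^T. Therefore
A^* =
[[-1, 1],
 [2, 1],
 [-3, 2]].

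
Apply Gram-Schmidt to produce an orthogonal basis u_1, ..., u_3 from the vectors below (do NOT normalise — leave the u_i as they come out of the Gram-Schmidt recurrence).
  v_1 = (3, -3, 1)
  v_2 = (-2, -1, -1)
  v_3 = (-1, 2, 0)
Orthogonal basis:
  u_1 = (3, -3, 1)
  u_2 = (-26/19, -31/19, -15/19)
  u_3 = (-4/49, -1/49, 9/49)

Apply the Gram-Schmidt recurrence
  u_1 = v_1
  u_i = v_i − Σ_{j<i} ((v_i · u_j) / (u_j · u_j)) · u_j.

Step by step this gives:
  u_1 = (3, -3, 1)
  u_2 = (-26/19, -31/19, -15/19)
  u_3 = (-4/49, -1/49, 9/49)

Orthogonality check:
  u_2 · u_1 = 0 (should be 0)
  u_3 · u_1 = 0 (should be 0)
  u_3 · u_2 = 0 (should be 0)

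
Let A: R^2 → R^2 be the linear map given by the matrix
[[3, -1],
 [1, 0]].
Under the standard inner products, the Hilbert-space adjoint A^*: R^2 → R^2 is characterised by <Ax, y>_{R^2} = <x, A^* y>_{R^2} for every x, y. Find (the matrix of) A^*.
A^* = A^T =
[[3, 1],
 [-1, 0]]

For real matrices with standard dot products, the defining identity <Ax, y> = <x, A^* y> gives (Ax)^T y = x^T (A^*) y, i.e. x^T A^T y = x^T (A^*) y. Since this holds for all x, y, we must have A^* = A^T. Therefore
A^* =
[[3, 1],
 [-1, 0]].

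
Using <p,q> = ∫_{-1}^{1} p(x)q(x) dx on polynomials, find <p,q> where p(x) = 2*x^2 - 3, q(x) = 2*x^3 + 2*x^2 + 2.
<p,q> = -176/15

Expand the product: p(x)·q(x) = 4*x^5 + 4*x^4 - 6*x^3 - 2*x^2 - 6.
∫_{-1}^{1} of each monomial x^k gives [2/(k+1) if k even, 0 if k odd]. Integrating term-by-term (or equivalently evaluating the antiderivative F(x) = 2*x^6/3 + 4*x^5/5 - 3*x^4/2 - 2*x^3/3 - 6*x at the endpoints):
  F(1) − F(−1) = -67/10 − (151/30) = -176/15.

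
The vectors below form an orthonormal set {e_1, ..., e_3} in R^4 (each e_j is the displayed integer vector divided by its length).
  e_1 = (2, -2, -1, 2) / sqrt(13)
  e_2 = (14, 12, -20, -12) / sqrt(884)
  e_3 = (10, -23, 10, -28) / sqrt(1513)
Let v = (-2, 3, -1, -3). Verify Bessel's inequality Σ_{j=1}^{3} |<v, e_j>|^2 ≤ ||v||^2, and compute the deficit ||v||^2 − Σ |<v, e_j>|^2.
Σ |<v, e_j>|^2 = 1966/89; ||v||^2 = 23; deficit = 81/89

Write each e_j = u_j / sqrt(<u_j, u_j>) where u_j is the displayed integer vector. Then <v, e_j> = <v, u_j> / sqrt(<u_j, u_j>), so |<v, e_j>|^2 = <v, u_j>^2 / <u_j, u_j>.
Coefficients: <v, e_1> = -15/sqrt(13), <v, e_2> = 64/sqrt(884), <v, e_3> = -15/sqrt(1513).
Square and sum: Σ |<v, e_j>|^2 = 1966/89.
Compute ||v||^2 = v·v = 23.
Deficit = 23 − 1966/89 = 81/89 ≥ 0, confirming Bessel's inequality. (The deficit equals ||v − Σ <v,e_j> e_j||^2, the squared distance from v to span{e_j}.)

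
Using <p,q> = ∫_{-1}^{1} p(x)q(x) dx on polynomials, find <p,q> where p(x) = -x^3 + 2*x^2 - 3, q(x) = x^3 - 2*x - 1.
<p,q> = 544/105

Expand the product: p(x)·q(x) = -x^6 + 2*x^5 + 2*x^4 - 6*x^3 - 2*x^2 + 6*x + 3.
∫_{-1}^{1} of each monomial x^k gives [2/(k+1) if k even, 0 if k odd]. Integrating term-by-term (or equivalently evaluating the antiderivative F(x) = -x^7/7 + x^6/3 + 2*x^5/5 - 3*x^4/2 - 2*x^3/3 + 3*x^2 + 3*x at the endpoints):
  F(1) − F(−1) = 929/210 − (-53/70) = 544/105.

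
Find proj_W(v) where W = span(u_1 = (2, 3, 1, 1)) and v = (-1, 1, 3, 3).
proj_W(v) = (14/15, 7/5, 7/15, 7/15)

Set up U = [u_1 | ... | u_1] ∈ R^(4×1). The projector onto W = col(U) is P = U (U^T U)^(-1) U^T.
Compute U^T U =
  [15],
and U^T v = (7).
Solve U^T U · c = U^T v for the coefficients: c = (7/15). The projection is proj_W(v) = U c.
Check: (v - proj_W(v)) · u_1 = 0  (should be 0).
Result: proj_W(v) = (14/15, 7/5, 7/15, 7/15).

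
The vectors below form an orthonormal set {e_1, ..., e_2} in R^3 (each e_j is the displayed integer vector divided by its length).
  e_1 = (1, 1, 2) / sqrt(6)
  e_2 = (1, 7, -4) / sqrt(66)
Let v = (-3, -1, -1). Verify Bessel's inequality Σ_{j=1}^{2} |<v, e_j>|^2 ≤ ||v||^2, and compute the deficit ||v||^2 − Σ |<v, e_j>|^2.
Σ |<v, e_j>|^2 = 72/11; ||v||^2 = 11; deficit = 49/11

Write each e_j = u_j / sqrt(<u_j, u_j>) where u_j is the displayed integer vector. Then <v, e_j> = <v, u_j> / sqrt(<u_j, u_j>), so |<v, e_j>|^2 = <v, u_j>^2 / <u_j, u_j>.
Coefficients: <v, e_1> = -6/sqrt(6), <v, e_2> = -6/sqrt(66).
Square and sum: Σ |<v, e_j>|^2 = 72/11.
Compute ||v||^2 = v·v = 11.
Deficit = 11 − 72/11 = 49/11 ≥ 0, confirming Bessel's inequality. (The deficit equals ||v − Σ <v,e_j> e_j||^2, the squared distance from v to span{e_j}.)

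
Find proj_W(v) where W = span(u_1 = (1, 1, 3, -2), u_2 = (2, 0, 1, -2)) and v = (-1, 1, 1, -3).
proj_W(v) = (4/9, 2/3, 17/9, -10/9)

Set up U = [u_1 | ... | u_2] ∈ R^(4×2). The projector onto W = col(U) is P = U (U^T U)^(-1) U^T.
Compute U^T U =
  [15, 9]
  [9, 9],
and U^T v = (9, 5).
Solve U^T U · c = U^T v for the coefficients: c = (2/3, -1/9). The projection is proj_W(v) = U c.
Check: (v - proj_W(v)) · u_1 = 0  (should be 0).
Check: (v - proj_W(v)) · u_2 = 0  (should be 0).
Result: proj_W(v) = (4/9, 2/3, 17/9, -10/9).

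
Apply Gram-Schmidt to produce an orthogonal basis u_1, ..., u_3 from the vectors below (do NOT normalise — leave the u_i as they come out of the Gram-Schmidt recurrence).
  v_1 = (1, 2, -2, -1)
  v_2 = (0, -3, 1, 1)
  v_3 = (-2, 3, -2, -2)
Orthogonal basis:
  u_1 = (1, 2, -2, -1)
  u_2 = (9/10, -6/5, -4/5, 1/10)
  u_3 = (-51/29, -19/29, -32/29, -25/29)

Apply the Gram-Schmidt recurrence
  u_1 = v_1
  u_i = v_i − Σ_{j<i} ((v_i · u_j) / (u_j · u_j)) · u_j.

Step by step this gives:
  u_1 = (1, 2, -2, -1)
  u_2 = (9/10, -6/5, -4/5, 1/10)
  u_3 = (-51/29, -19/29, -32/29, -25/29)

Orthogonality check:
  u_2 · u_1 = 0 (should be 0)
  u_3 · u_1 = 0 (should be 0)
  u_3 · u_2 = 0 (should be 0)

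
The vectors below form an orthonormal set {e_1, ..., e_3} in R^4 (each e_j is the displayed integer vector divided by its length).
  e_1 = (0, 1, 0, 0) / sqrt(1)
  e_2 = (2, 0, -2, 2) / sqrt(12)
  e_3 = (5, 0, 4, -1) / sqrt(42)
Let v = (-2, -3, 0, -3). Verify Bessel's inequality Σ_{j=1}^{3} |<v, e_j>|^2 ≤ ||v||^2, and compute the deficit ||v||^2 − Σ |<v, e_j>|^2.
Σ |<v, e_j>|^2 = 37/2; ||v||^2 = 22; deficit = 7/2

Write each e_j = u_j / sqrt(<u_j, u_j>) where u_j is the displayed integer vector. Then <v, e_j> = <v, u_j> / sqrt(<u_j, u_j>), so |<v, e_j>|^2 = <v, u_j>^2 / <u_j, u_j>.
Coefficients: <v, e_1> = -3/sqrt(1), <v, e_2> = -10/sqrt(12), <v, e_3> = -7/sqrt(42).
Square and sum: Σ |<v, e_j>|^2 = 37/2.
Compute ||v||^2 = v·v = 22.
Deficit = 22 − 37/2 = 7/2 ≥ 0, confirming Bessel's inequality. (The deficit equals ||v − Σ <v,e_j> e_j||^2, the squared distance from v to span{e_j}.)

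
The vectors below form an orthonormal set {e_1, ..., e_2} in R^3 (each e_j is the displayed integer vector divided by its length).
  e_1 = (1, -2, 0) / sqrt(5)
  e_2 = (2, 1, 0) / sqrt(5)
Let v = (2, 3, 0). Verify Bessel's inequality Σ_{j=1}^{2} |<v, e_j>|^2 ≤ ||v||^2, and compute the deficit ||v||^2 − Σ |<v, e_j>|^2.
Σ |<v, e_j>|^2 = 13; ||v||^2 = 13; deficit = 0

Write each e_j = u_j / sqrt(<u_j, u_j>) where u_j is the displayed integer vector. Then <v, e_j> = <v, u_j> / sqrt(<u_j, u_j>), so |<v, e_j>|^2 = <v, u_j>^2 / <u_j, u_j>.
Coefficients: <v, e_1> = -4/sqrt(5), <v, e_2> = 7/sqrt(5).
Square and sum: Σ |<v, e_j>|^2 = 13.
Compute ||v||^2 = v·v = 13.
Deficit = 13 − 13 = 0 ≥ 0, confirming Bessel's inequality. (The deficit equals ||v − Σ <v,e_j> e_j||^2, the squared distance from v to span{e_j}.)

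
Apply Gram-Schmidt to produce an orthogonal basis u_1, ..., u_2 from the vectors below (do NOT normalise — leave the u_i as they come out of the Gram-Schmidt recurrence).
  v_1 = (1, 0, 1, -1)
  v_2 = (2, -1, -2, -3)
Orthogonal basis:
  u_1 = (1, 0, 1, -1)
  u_2 = (1, -1, -3, -2)

Apply the Gram-Schmidt recurrence
  u_1 = v_1
  u_i = v_i − Σ_{j<i} ((v_i · u_j) / (u_j · u_j)) · u_j.

Step by step this gives:
  u_1 = (1, 0, 1, -1)
  u_2 = (1, -1, -3, -2)

Orthogonality check:
  u_2 · u_1 = 0 (should be 0)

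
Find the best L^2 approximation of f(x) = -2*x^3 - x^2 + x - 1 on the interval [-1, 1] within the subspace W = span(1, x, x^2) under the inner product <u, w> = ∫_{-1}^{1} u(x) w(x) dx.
g(x) = -x^2 - x/5 - 1

The best approximation g ∈ W is the orthogonal projection of f onto W. Writing g = a_0 + a_1 x + a_2 x^2, the coefficients solve the normal equations G · a = b where
  G_{ij} = <φ_i, φ_j> and b_i = <f, φ_i>, with φ_0 = 1, φ_1 = x, φ_2 = x^2.
G =
  [2, 0, 2/3]
  [0, 2/3, 0]
  [2/3, 0, 2/5],
b = (-8/3, -2/15, -16/15).
Solving gives a_0 = -1, a_1 = -1/5, a_2 = -1, so
  g(x) = -x^2 - x/5 - 1.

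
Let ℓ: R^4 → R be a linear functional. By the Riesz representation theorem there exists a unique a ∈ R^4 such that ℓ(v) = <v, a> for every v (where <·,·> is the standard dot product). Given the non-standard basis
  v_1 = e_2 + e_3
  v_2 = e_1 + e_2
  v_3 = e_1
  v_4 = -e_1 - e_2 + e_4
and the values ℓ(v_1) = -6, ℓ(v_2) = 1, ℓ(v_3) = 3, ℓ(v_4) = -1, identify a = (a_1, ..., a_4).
a = (3, -2, -4, 0)

Write a = (a_1, ..., a_4) in the standard basis. For each basis vector v_i, ℓ(v_i) = <v_i, a> is a linear equation in the a_j's. Collect the n equations into a matrix system V a = ℓ, where row i of V is v_i (expressed in the standard basis). Since V is invertible (lower-triangular with 1s on the diagonal, up to permutation), solve by back-substitution:
  V =
[[0, 1, 1, 0],
 [1, 1, 0, 0],
 [1, 0, 0, 0],
 [-1, -1, 0, 1]]
  V a = (-6, 1, 3, -1)
Solving gives a = (3, -2, -4, 0).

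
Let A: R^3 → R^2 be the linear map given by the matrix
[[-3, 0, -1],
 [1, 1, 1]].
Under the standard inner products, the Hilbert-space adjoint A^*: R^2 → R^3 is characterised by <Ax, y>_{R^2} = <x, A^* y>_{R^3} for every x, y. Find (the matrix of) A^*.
A^* = A^T =
[[-3, 1],
 [0, 1],
 [-1, 1]]

For real matrices with standard dot products, the defining identity <Ax, y> = <x, A^* y> gives (Ax)^T y = x^T (A^*) y, i.e. x^T A^T y = x^T (A^*) y. Since this holds for all x, y, we must have A^* = A^T. Therefore
A^* =
[[-3, 1],
 [0, 1],
 [-1, 1]].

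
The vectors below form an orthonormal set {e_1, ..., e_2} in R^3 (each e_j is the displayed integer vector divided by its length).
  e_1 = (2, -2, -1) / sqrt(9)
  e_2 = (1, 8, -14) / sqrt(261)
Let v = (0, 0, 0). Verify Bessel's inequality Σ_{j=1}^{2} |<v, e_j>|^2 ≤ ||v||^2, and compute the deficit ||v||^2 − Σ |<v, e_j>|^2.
Σ |<v, e_j>|^2 = 0; ||v||^2 = 0; deficit = 0

Write each e_j = u_j / sqrt(<u_j, u_j>) where u_j is the displayed integer vector. Then <v, e_j> = <v, u_j> / sqrt(<u_j, u_j>), so |<v, e_j>|^2 = <v, u_j>^2 / <u_j, u_j>.
Coefficients: <v, e_1> = 0/sqrt(9), <v, e_2> = 0/sqrt(261).
Square and sum: Σ |<v, e_j>|^2 = 0.
Compute ||v||^2 = v·v = 0.
Deficit = 0 − 0 = 0 ≥ 0, confirming Bessel's inequality. (The deficit equals ||v − Σ <v,e_j> e_j||^2, the squared distance from v to span{e_j}.)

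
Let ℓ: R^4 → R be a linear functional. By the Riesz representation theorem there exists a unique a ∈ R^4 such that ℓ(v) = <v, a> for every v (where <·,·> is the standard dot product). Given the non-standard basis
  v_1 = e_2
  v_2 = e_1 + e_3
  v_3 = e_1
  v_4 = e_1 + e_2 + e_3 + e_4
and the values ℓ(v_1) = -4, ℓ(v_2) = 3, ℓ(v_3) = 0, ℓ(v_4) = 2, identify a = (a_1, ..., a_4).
a = (0, -4, 3, 3)

Write a = (a_1, ..., a_4) in the standard basis. For each basis vector v_i, ℓ(v_i) = <v_i, a> is a linear equation in the a_j's. Collect the n equations into a matrix system V a = ℓ, where row i of V is v_i (expressed in the standard basis). Since V is invertible (lower-triangular with 1s on the diagonal, up to permutation), solve by back-substitution:
  V =
[[0, 1, 0, 0],
 [1, 0, 1, 0],
 [1, 0, 0, 0],
 [1, 1, 1, 1]]
  V a = (-4, 3, 0, 2)
Solving gives a = (0, -4, 3, 3).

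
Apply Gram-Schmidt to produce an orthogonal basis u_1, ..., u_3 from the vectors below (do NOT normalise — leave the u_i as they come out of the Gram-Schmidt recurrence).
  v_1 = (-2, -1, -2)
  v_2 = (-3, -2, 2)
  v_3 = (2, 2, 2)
Orthogonal basis:
  u_1 = (-2, -1, -2)
  u_2 = (-19/9, -14/9, 26/9)
  u_3 = (-60/137, 100/137, 10/137)

Apply the Gram-Schmidt recurrence
  u_1 = v_1
  u_i = v_i − Σ_{j<i} ((v_i · u_j) / (u_j · u_j)) · u_j.

Step by step this gives:
  u_1 = (-2, -1, -2)
  u_2 = (-19/9, -14/9, 26/9)
  u_3 = (-60/137, 100/137, 10/137)

Orthogonality check:
  u_2 · u_1 = 0 (should be 0)
  u_3 · u_1 = 0 (should be 0)
  u_3 · u_2 = 0 (should be 0)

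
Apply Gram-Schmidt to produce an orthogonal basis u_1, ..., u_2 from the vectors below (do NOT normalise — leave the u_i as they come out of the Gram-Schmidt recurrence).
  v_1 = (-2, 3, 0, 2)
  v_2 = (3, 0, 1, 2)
Orthogonal basis:
  u_1 = (-2, 3, 0, 2)
  u_2 = (47/17, 6/17, 1, 38/17)

Apply the Gram-Schmidt recurrence
  u_1 = v_1
  u_i = v_i − Σ_{j<i} ((v_i · u_j) / (u_j · u_j)) · u_j.

Step by step this gives:
  u_1 = (-2, 3, 0, 2)
  u_2 = (47/17, 6/17, 1, 38/17)

Orthogonality check:
  u_2 · u_1 = 0 (should be 0)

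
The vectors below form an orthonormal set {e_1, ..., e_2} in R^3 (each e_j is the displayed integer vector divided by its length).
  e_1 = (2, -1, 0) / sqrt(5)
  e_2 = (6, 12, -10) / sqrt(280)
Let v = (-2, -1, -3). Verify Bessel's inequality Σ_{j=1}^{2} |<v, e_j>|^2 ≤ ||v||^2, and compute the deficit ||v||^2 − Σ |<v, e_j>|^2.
Σ |<v, e_j>|^2 = 27/14; ||v||^2 = 14; deficit = 169/14

Write each e_j = u_j / sqrt(<u_j, u_j>) where u_j is the displayed integer vector. Then <v, e_j> = <v, u_j> / sqrt(<u_j, u_j>), so |<v, e_j>|^2 = <v, u_j>^2 / <u_j, u_j>.
Coefficients: <v, e_1> = -3/sqrt(5), <v, e_2> = 6/sqrt(280).
Square and sum: Σ |<v, e_j>|^2 = 27/14.
Compute ||v||^2 = v·v = 14.
Deficit = 14 − 27/14 = 169/14 ≥ 0, confirming Bessel's inequality. (The deficit equals ||v − Σ <v,e_j> e_j||^2, the squared distance from v to span{e_j}.)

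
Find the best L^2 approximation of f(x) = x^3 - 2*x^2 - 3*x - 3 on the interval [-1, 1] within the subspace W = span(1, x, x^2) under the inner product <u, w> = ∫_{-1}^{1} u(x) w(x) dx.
g(x) = -2*x^2 - 12*x/5 - 3

The best approximation g ∈ W is the orthogonal projection of f onto W. Writing g = a_0 + a_1 x + a_2 x^2, the coefficients solve the normal equations G · a = b where
  G_{ij} = <φ_i, φ_j> and b_i = <f, φ_i>, with φ_0 = 1, φ_1 = x, φ_2 = x^2.
G =
  [2, 0, 2/3]
  [0, 2/3, 0]
  [2/3, 0, 2/5],
b = (-22/3, -8/5, -14/5).
Solving gives a_0 = -3, a_1 = -12/5, a_2 = -2, so
  g(x) = -2*x^2 - 12*x/5 - 3.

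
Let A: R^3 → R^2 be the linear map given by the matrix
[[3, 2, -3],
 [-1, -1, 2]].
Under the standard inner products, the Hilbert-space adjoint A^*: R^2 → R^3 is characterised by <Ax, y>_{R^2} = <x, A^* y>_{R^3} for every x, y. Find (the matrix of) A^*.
A^* = A^T =
[[3, -1],
 [2, -1],
 [-3, 2]]

For real matrices with standard dot products, the defining identity <Ax, y> = <x, A^* y> gives (Ax)^T y = x^T (A^*) y, i.e. x^T A^T y = x^T (A^*) y. Since this holds for all x, y, we must have A^* = A^T. Therefore
A^* =
[[3, -1],
 [2, -1],
 [-3, 2]].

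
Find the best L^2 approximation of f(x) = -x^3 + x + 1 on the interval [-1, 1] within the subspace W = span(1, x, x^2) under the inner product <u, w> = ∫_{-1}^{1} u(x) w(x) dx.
g(x) = 2*x/5 + 1

The best approximation g ∈ W is the orthogonal projection of f onto W. Writing g = a_0 + a_1 x + a_2 x^2, the coefficients solve the normal equations G · a = b where
  G_{ij} = <φ_i, φ_j> and b_i = <f, φ_i>, with φ_0 = 1, φ_1 = x, φ_2 = x^2.
G =
  [2, 0, 2/3]
  [0, 2/3, 0]
  [2/3, 0, 2/5],
b = (2, 4/15, 2/3).
Solving gives a_0 = 1, a_1 = 2/5, a_2 = 0, so
  g(x) = 2*x/5 + 1.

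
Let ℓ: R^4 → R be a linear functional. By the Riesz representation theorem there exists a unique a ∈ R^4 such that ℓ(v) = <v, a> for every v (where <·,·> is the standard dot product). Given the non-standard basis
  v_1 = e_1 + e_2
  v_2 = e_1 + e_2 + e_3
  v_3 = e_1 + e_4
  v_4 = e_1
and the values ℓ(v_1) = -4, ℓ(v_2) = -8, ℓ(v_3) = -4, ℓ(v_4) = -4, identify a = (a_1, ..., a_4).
a = (-4, 0, -4, 0)

Write a = (a_1, ..., a_4) in the standard basis. For each basis vector v_i, ℓ(v_i) = <v_i, a> is a linear equation in the a_j's. Collect the n equations into a matrix system V a = ℓ, where row i of V is v_i (expressed in the standard basis). Since V is invertible (lower-triangular with 1s on the diagonal, up to permutation), solve by back-substitution:
  V =
[[1, 1, 0, 0],
 [1, 1, 1, 0],
 [1, 0, 0, 1],
 [1, 0, 0, 0]]
  V a = (-4, -8, -4, -4)
Solving gives a = (-4, 0, -4, 0).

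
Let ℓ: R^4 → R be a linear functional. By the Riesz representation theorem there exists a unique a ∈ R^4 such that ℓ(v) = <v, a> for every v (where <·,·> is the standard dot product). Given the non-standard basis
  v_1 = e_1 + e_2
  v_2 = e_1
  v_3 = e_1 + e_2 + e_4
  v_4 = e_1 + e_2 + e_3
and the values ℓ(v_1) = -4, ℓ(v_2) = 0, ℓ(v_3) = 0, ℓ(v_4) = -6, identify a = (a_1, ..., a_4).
a = (0, -4, -2, 4)

Write a = (a_1, ..., a_4) in the standard basis. For each basis vector v_i, ℓ(v_i) = <v_i, a> is a linear equation in the a_j's. Collect the n equations into a matrix system V a = ℓ, where row i of V is v_i (expressed in the standard basis). Since V is invertible (lower-triangular with 1s on the diagonal, up to permutation), solve by back-substitution:
  V =
[[1, 1, 0, 0],
 [1, 0, 0, 0],
 [1, 1, 0, 1],
 [1, 1, 1, 0]]
  V a = (-4, 0, 0, -6)
Solving gives a = (0, -4, -2, 4).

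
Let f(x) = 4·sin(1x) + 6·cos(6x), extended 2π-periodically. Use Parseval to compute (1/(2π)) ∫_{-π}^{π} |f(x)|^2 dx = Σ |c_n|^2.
Σ |c_n|^2 = 26

Expand |f|^2 and use orthogonality of {sin(nx), cos(mx)} on [-π, π]:
  ∫_{-π}^{π} sin(nx)^2 dx = π, ∫ cos(mx)^2 dx = π, and cross terms integrate to 0.
So ∫_{-π}^{π} f(x)^2 dx = 4^2 · π + 6^2 · π = (16 + 36)π.
Divide by 2π: (16 + 36)/2 = 26.
By Parseval, this equals Σ |c_n|^2.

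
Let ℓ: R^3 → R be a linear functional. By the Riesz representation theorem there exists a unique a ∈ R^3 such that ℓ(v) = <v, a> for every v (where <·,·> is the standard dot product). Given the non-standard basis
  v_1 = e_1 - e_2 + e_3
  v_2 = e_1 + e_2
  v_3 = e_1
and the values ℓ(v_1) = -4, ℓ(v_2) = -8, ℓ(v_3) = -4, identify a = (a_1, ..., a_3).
a = (-4, -4, -4)

Write a = (a_1, ..., a_3) in the standard basis. For each basis vector v_i, ℓ(v_i) = <v_i, a> is a linear equation in the a_j's. Collect the n equations into a matrix system V a = ℓ, where row i of V is v_i (expressed in the standard basis). Since V is invertible (lower-triangular with 1s on the diagonal, up to permutation), solve by back-substitution:
  V =
[[1, -1, 1],
 [1, 1, 0],
 [1, 0, 0]]
  V a = (-4, -8, -4)
Solving gives a = (-4, -4, -4).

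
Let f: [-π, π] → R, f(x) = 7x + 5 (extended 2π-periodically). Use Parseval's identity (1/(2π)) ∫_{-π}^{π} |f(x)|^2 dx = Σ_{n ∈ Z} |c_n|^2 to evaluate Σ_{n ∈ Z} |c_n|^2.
Σ |c_n|^2 = 49π^2/3 + 25

Expand and integrate term by term over [-π, π]:
  ∫ (7x)^2 dx = 49·(2π^3/3); ∫ 2·7·(5)·x dx = 0 (odd integrand); ∫ 5^2 dx = 25·2π.
So (1/(2π)) ∫_{-π}^{π} (7x + 5)^2 dx = 49π^2/3 + 25 = 49π^2/3 + 25.
Parseval ⇒ Σ |c_n|^2 = 49π^2/3 + 25.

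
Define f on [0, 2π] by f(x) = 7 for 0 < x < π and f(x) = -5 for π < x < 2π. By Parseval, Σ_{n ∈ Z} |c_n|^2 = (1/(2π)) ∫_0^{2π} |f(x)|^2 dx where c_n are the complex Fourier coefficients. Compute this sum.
Σ |c_n|^2 = 37

Parseval equates the L^2 energy of f (normalised by 1/(2π)) with the ℓ^2 sum of its Fourier coefficients: (1/(2π)) ∫_0^{2π} |f|^2 = Σ |c_n|^2.
Compute the left side: (1/(2π)) [∫_0^π 7^2 dx + ∫_π^{2π} (-5)^2 dx] = (1/(2π)) · (49π + 25π) = (49 + 25)/2 = 37.
So Σ_{n ∈ Z} |c_n|^2 = 37.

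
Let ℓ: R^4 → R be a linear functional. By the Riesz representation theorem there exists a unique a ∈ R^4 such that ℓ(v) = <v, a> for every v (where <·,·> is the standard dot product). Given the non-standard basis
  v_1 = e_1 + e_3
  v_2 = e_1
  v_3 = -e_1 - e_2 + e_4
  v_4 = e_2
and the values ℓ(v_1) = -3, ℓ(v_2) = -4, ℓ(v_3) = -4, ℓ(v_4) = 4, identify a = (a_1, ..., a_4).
a = (-4, 4, 1, -4)

Write a = (a_1, ..., a_4) in the standard basis. For each basis vector v_i, ℓ(v_i) = <v_i, a> is a linear equation in the a_j's. Collect the n equations into a matrix system V a = ℓ, where row i of V is v_i (expressed in the standard basis). Since V is invertible (lower-triangular with 1s on the diagonal, up to permutation), solve by back-substitution:
  V =
[[1, 0, 1, 0],
 [1, 0, 0, 0],
 [-1, -1, 0, 1],
 [0, 1, 0, 0]]
  V a = (-3, -4, -4, 4)
Solving gives a = (-4, 4, 1, -4).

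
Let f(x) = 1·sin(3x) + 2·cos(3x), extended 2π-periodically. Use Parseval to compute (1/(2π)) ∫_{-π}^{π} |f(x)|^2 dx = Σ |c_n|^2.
Σ |c_n|^2 = 5/2

Expand |f|^2 and use orthogonality of {sin(nx), cos(mx)} on [-π, π]:
  ∫_{-π}^{π} sin(nx)^2 dx = π, ∫ cos(mx)^2 dx = π, and cross terms integrate to 0.
So ∫_{-π}^{π} f(x)^2 dx = 1^2 · π + 2^2 · π = (1 + 4)π.
Divide by 2π: (1 + 4)/2 = 5/2.
By Parseval, this equals Σ |c_n|^2.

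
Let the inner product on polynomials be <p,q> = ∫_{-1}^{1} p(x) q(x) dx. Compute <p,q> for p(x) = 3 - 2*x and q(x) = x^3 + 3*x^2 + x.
<p,q> = 58/15

Expand the product: p(x)·q(x) = -2*x^4 - 3*x^3 + 7*x^2 + 3*x.
∫_{-1}^{1} of each monomial x^k gives [2/(k+1) if k even, 0 if k odd]. Integrating term-by-term (or equivalently evaluating the antiderivative F(x) = -2*x^5/5 - 3*x^4/4 + 7*x^3/3 + 3*x^2/2 at the endpoints):
  F(1) − F(−1) = 161/60 − (-71/60) = 58/15.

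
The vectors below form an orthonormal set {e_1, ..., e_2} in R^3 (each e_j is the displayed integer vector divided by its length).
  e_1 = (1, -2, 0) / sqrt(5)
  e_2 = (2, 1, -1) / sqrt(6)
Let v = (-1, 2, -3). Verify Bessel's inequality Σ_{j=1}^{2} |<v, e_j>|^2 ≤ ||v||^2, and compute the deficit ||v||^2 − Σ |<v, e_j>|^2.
Σ |<v, e_j>|^2 = 13/2; ||v||^2 = 14; deficit = 15/2

Write each e_j = u_j / sqrt(<u_j, u_j>) where u_j is the displayed integer vector. Then <v, e_j> = <v, u_j> / sqrt(<u_j, u_j>), so |<v, e_j>|^2 = <v, u_j>^2 / <u_j, u_j>.
Coefficients: <v, e_1> = -5/sqrt(5), <v, e_2> = 3/sqrt(6).
Square and sum: Σ |<v, e_j>|^2 = 13/2.
Compute ||v||^2 = v·v = 14.
Deficit = 14 − 13/2 = 15/2 ≥ 0, confirming Bessel's inequality. (The deficit equals ||v − Σ <v,e_j> e_j||^2, the squared distance from v to span{e_j}.)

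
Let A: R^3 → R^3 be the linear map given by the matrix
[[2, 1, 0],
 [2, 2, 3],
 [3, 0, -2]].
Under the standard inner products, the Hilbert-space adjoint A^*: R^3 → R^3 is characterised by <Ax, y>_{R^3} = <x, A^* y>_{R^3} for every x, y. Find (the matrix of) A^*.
A^* = A^T =
[[2, 2, 3],
 [1, 2, 0],
 [0, 3, -2]]

For real matrices with standard dot products, the defining identity <Ax, y> = <x, A^* y> gives (Ax)^T y = x^T (A^*) y, i.e. x^T A^T y = x^T (A^*) y. Since this holds for all x, y, we must have A^* = A^T. Therefore
A^* =
[[2, 2, 3],
 [1, 2, 0],
 [0, 3, -2]].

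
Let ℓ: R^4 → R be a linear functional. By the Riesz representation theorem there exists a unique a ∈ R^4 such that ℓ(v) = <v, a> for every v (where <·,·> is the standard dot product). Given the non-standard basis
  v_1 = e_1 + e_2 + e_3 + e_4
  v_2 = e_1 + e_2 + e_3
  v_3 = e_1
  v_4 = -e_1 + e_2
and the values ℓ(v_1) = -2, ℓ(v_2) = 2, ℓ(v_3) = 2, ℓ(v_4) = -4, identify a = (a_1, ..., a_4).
a = (2, -2, 2, -4)

Write a = (a_1, ..., a_4) in the standard basis. For each basis vector v_i, ℓ(v_i) = <v_i, a> is a linear equation in the a_j's. Collect the n equations into a matrix system V a = ℓ, where row i of V is v_i (expressed in the standard basis). Since V is invertible (lower-triangular with 1s on the diagonal, up to permutation), solve by back-substitution:
  V =
[[1, 1, 1, 1],
 [1, 1, 1, 0],
 [1, 0, 0, 0],
 [-1, 1, 0, 0]]
  V a = (-2, 2, 2, -4)
Solving gives a = (2, -2, 2, -4).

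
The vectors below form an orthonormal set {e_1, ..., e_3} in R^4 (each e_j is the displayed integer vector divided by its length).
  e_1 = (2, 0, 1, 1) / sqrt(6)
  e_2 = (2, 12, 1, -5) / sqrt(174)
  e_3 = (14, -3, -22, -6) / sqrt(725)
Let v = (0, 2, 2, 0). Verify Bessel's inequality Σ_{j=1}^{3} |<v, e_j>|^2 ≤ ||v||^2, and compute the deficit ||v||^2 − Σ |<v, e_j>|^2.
Σ |<v, e_j>|^2 = 8; ||v||^2 = 8; deficit = 0

Write each e_j = u_j / sqrt(<u_j, u_j>) where u_j is the displayed integer vector. Then <v, e_j> = <v, u_j> / sqrt(<u_j, u_j>), so |<v, e_j>|^2 = <v, u_j>^2 / <u_j, u_j>.
Coefficients: <v, e_1> = 2/sqrt(6), <v, e_2> = 26/sqrt(174), <v, e_3> = -50/sqrt(725).
Square and sum: Σ |<v, e_j>|^2 = 8.
Compute ||v||^2 = v·v = 8.
Deficit = 8 − 8 = 0 ≥ 0, confirming Bessel's inequality. (The deficit equals ||v − Σ <v,e_j> e_j||^2, the squared distance from v to span{e_j}.)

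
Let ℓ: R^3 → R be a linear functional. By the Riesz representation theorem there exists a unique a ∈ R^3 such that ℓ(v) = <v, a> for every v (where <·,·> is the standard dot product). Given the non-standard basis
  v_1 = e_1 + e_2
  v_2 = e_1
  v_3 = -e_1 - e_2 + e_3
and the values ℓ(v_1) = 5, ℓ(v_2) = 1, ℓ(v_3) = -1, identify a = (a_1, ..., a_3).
a = (1, 4, 4)

Write a = (a_1, ..., a_3) in the standard basis. For each basis vector v_i, ℓ(v_i) = <v_i, a> is a linear equation in the a_j's. Collect the n equations into a matrix system V a = ℓ, where row i of V is v_i (expressed in the standard basis). Since V is invertible (lower-triangular with 1s on the diagonal, up to permutation), solve by back-substitution:
  V =
[[1, 1, 0],
 [1, 0, 0],
 [-1, -1, 1]]
  V a = (5, 1, -1)
Solving gives a = (1, 4, 4).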